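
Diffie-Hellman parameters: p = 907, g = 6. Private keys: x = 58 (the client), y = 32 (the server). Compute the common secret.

754

The server sends B = g^y mod p = 6^32 mod 907.
6^1 ≡ 6 (mod 907)
6^2 = (6^1)^2 ≡ 6^2 = 36 ≡ 36 (mod 907)
6^4 = (6^2)^2 ≡ 36^2 = 1296 ≡ 389 (mod 907)
6^8 = (6^4)^2 ≡ 389^2 = 151321 ≡ 759 (mod 907)
6^16 = (6^8)^2 ≡ 759^2 = 576081 ≡ 136 (mod 907)
6^32 = (6^16)^2 ≡ 136^2 = 18496 ≡ 356 (mod 907)
So B = 356. The client then computes K = B^x mod p = 356^58 mod 907.
356^1 ≡ 356 (mod 907)
356^2 = (356^1)^2 ≡ 356^2 = 126736 ≡ 663 (mod 907)
356^4 = (356^2)^2 ≡ 663^2 = 439569 ≡ 581 (mod 907)
356^8 = (356^4)^2 ≡ 581^2 = 337561 ≡ 157 (mod 907)
356^16 = (356^8)^2 ≡ 157^2 = 24649 ≡ 160 (mod 907)
356^32 = (356^16)^2 ≡ 160^2 = 25600 ≡ 204 (mod 907)
356^58 = 356^32 · 356^16 · 356^8 · 356^2 ≡ 204 · 160 · 157 · 663 ≡ 754 (mod 907).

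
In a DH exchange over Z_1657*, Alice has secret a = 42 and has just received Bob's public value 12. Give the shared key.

70

Shared key K = 12^42 mod 1657.
12^1 ≡ 12 (mod 1657)
12^2 = (12^1)^2 ≡ 12^2 = 144 ≡ 144 (mod 1657)
12^4 = (12^2)^2 ≡ 144^2 = 20736 ≡ 852 (mod 1657)
12^8 = (12^4)^2 ≡ 852^2 = 725904 ≡ 138 (mod 1657)
12^16 = (12^8)^2 ≡ 138^2 = 19044 ≡ 817 (mod 1657)
12^32 = (12^16)^2 ≡ 817^2 = 667489 ≡ 1375 (mod 1657)
12^42 = 12^32 · 12^8 · 12^2 ≡ 1375 · 138 · 144 ≡ 70 (mod 1657).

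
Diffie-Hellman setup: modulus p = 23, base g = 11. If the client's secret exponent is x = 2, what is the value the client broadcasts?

Public value = 11^{2} \pmod{23}.
11^1 ≡ 11 (mod 23)
11^2 = (11^1)^2 ≡ 11^2 = 121 ≡ 6 (mod 23)

6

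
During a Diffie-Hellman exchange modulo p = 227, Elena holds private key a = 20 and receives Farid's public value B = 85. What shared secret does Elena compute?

70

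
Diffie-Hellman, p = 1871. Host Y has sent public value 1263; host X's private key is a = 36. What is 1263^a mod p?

Shared key K = 1263^36 mod 1871.
1263^1 ≡ 1263 (mod 1871)
1263^2 = (1263^1)^2 ≡ 1263^2 = 1595169 ≡ 1077 (mod 1871)
1263^4 = (1263^2)^2 ≡ 1077^2 = 1159929 ≡ 1780 (mod 1871)
1263^8 = (1263^4)^2 ≡ 1780^2 = 3168400 ≡ 797 (mod 1871)
1263^16 = (1263^8)^2 ≡ 797^2 = 635209 ≡ 940 (mod 1871)
1263^32 = (1263^16)^2 ≡ 940^2 = 883600 ≡ 488 (mod 1871)
1263^36 = 1263^32 · 1263^4 ≡ 488 · 1780 ≡ 496 (mod 1871).

496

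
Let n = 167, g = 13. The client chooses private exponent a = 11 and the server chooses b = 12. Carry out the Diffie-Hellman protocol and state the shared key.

29

The client sends A = g^a mod n = 13^11 mod 167.
13^1 ≡ 13 (mod 167)
13^2 = (13^1)^2 ≡ 13^2 = 169 ≡ 2 (mod 167)
13^4 = (13^2)^2 ≡ 2^2 = 4 ≡ 4 (mod 167)
13^8 = (13^4)^2 ≡ 4^2 = 16 ≡ 16 (mod 167)
13^11 = 13^8 · 13^2 · 13^1 ≡ 16 · 2 · 13 ≡ 82 (mod 167).
So A = 82. The server then computes K = A^b mod n = 82^12 mod 167.
82^1 ≡ 82 (mod 167)
82^2 = (82^1)^2 ≡ 82^2 = 6724 ≡ 44 (mod 167)
82^4 = (82^2)^2 ≡ 44^2 = 1936 ≡ 99 (mod 167)
82^8 = (82^4)^2 ≡ 99^2 = 9801 ≡ 115 (mod 167)
82^12 = 82^8 · 82^4 ≡ 115 · 99 ≡ 29 (mod 167).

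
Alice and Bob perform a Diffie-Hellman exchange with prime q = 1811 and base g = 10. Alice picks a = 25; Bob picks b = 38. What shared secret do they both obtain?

Bob sends B = g^b mod q = 10^38 mod 1811.
10^1 ≡ 10 (mod 1811)
10^2 = (10^1)^2 ≡ 10^2 = 100 ≡ 100 (mod 1811)
10^4 = (10^2)^2 ≡ 100^2 = 10000 ≡ 945 (mod 1811)
10^8 = (10^4)^2 ≡ 945^2 = 893025 ≡ 202 (mod 1811)
10^16 = (10^8)^2 ≡ 202^2 = 40804 ≡ 962 (mod 1811)
10^32 = (10^16)^2 ≡ 962^2 = 925444 ≡ 23 (mod 1811)
10^38 = 10^32 · 10^4 · 10^2 ≡ 23 · 945 · 100 ≡ 300 (mod 1811).
So B = 300. Alice then computes K = B^a mod q = 300^25 mod 1811.
300^1 ≡ 300 (mod 1811)
300^2 = (300^1)^2 ≡ 300^2 = 90000 ≡ 1261 (mod 1811)
300^4 = (300^2)^2 ≡ 1261^2 = 1590121 ≡ 63 (mod 1811)
300^8 = (300^4)^2 ≡ 63^2 = 3969 ≡ 347 (mod 1811)
300^16 = (300^8)^2 ≡ 347^2 = 120409 ≡ 883 (mod 1811)
300^25 = 300^16 · 300^8 · 300^1 ≡ 883 · 347 · 300 ≡ 1184 (mod 1811).

1184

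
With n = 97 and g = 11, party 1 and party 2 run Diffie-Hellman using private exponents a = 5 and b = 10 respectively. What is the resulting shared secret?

Party 2 sends B = g^b mod n = 11^10 mod 97.
11^1 ≡ 11 (mod 97)
11^2 = (11^1)^2 ≡ 11^2 = 121 ≡ 24 (mod 97)
11^4 = (11^2)^2 ≡ 24^2 = 576 ≡ 91 (mod 97)
11^8 = (11^4)^2 ≡ 91^2 = 8281 ≡ 36 (mod 97)
11^10 = 11^8 · 11^2 ≡ 36 · 24 ≡ 88 (mod 97).
So B = 88. Party 1 then computes K = B^a mod n = 88^5 mod 97.
88^1 ≡ 88 (mod 97)
88^2 = (88^1)^2 ≡ 88^2 = 7744 ≡ 81 (mod 97)
88^4 = (88^2)^2 ≡ 81^2 = 6561 ≡ 62 (mod 97)
88^5 = 88^4 · 88^1 ≡ 62 · 88 ≡ 24 (mod 97).

24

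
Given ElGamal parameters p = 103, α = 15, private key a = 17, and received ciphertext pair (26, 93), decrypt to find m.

Shared mask s = c₁^a mod p = 26^17 mod 103.
26^1 ≡ 26 (mod 103)
26^2 = (26^1)^2 ≡ 26^2 = 676 ≡ 58 (mod 103)
26^4 = (26^2)^2 ≡ 58^2 = 3364 ≡ 68 (mod 103)
26^8 = (26^4)^2 ≡ 68^2 = 4624 ≡ 92 (mod 103)
26^16 = (26^8)^2 ≡ 92^2 = 8464 ≡ 18 (mod 103)
26^17 = 26^16 · 26^1 ≡ 18 · 26 ≡ 56 (mod 103).
So s = 56; s⁻¹ ≡ 46 (mod 103).
m = c₂ · s⁻¹ mod 103 = 93 · 46 mod 103 = 55.

55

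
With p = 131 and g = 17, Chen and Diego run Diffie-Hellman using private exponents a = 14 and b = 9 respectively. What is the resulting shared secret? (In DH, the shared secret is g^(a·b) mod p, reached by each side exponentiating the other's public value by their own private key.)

108

Diego sends B = g^b mod p = 17^9 mod 131.
17^1 ≡ 17 (mod 131)
17^2 = (17^1)^2 ≡ 17^2 = 289 ≡ 27 (mod 131)
17^4 = (17^2)^2 ≡ 27^2 = 729 ≡ 74 (mod 131)
17^8 = (17^4)^2 ≡ 74^2 = 5476 ≡ 105 (mod 131)
17^9 = 17^8 · 17^1 ≡ 105 · 17 ≡ 82 (mod 131).
So B = 82. Chen then computes K = B^a mod p = 82^14 mod 131.
82^1 ≡ 82 (mod 131)
82^2 = (82^1)^2 ≡ 82^2 = 6724 ≡ 43 (mod 131)
82^4 = (82^2)^2 ≡ 43^2 = 1849 ≡ 15 (mod 131)
82^8 = (82^4)^2 ≡ 15^2 = 225 ≡ 94 (mod 131)
82^14 = 82^8 · 82^4 · 82^2 ≡ 94 · 15 · 43 ≡ 108 (mod 131).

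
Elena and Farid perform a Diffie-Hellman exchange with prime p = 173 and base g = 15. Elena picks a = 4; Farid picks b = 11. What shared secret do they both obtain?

Farid sends B = g^b mod p = 15^11 mod 173.
15^1 ≡ 15 (mod 173)
15^2 = (15^1)^2 ≡ 15^2 = 225 ≡ 52 (mod 173)
15^4 = (15^2)^2 ≡ 52^2 = 2704 ≡ 109 (mod 173)
15^8 = (15^4)^2 ≡ 109^2 = 11881 ≡ 117 (mod 173)
15^11 = 15^8 · 15^2 · 15^1 ≡ 117 · 52 · 15 ≡ 89 (mod 173).
So B = 89. Elena then computes K = B^a mod p = 89^4 mod 173.
89^1 ≡ 89 (mod 173)
89^2 = (89^1)^2 ≡ 89^2 = 7921 ≡ 136 (mod 173)
89^4 = (89^2)^2 ≡ 136^2 = 18496 ≡ 158 (mod 173)

158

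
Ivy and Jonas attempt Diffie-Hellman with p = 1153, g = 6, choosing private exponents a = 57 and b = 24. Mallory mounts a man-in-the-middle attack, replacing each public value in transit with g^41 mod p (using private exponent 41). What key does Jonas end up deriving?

829

Jonas receives Mallory's public value M = 6^41 mod 1153 instead of the honest one.
6^1 ≡ 6 (mod 1153)
6^2 = (6^1)^2 ≡ 6^2 = 36 ≡ 36 (mod 1153)
6^4 = (6^2)^2 ≡ 36^2 = 1296 ≡ 143 (mod 1153)
6^8 = (6^4)^2 ≡ 143^2 = 20449 ≡ 848 (mod 1153)
6^16 = (6^8)^2 ≡ 848^2 = 719104 ≡ 785 (mod 1153)
6^32 = (6^16)^2 ≡ 785^2 = 616225 ≡ 523 (mod 1153)
6^41 = 6^32 · 6^8 · 6^1 ≡ 523 · 848 · 6 ≡ 1053 (mod 1153).
So M = 1053. Jonas computes K = M^24 mod 1153.
1053^1 ≡ 1053 (mod 1153)
1053^2 = (1053^1)^2 ≡ 1053^2 = 1108809 ≡ 776 (mod 1153)
1053^4 = (1053^2)^2 ≡ 776^2 = 602176 ≡ 310 (mod 1153)
1053^8 = (1053^4)^2 ≡ 310^2 = 96100 ≡ 401 (mod 1153)
1053^16 = (1053^8)^2 ≡ 401^2 = 160801 ≡ 534 (mod 1153)
1053^24 = 1053^16 · 1053^8 ≡ 534 · 401 ≡ 829 (mod 1153).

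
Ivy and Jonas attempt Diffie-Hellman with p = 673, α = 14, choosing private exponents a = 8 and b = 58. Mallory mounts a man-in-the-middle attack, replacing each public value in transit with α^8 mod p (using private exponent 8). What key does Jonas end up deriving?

600

Jonas receives Mallory's public value M = 14^8 mod 673 instead of the honest one.
14^1 ≡ 14 (mod 673)
14^2 = (14^1)^2 ≡ 14^2 = 196 ≡ 196 (mod 673)
14^4 = (14^2)^2 ≡ 196^2 = 38416 ≡ 55 (mod 673)
14^8 = (14^4)^2 ≡ 55^2 = 3025 ≡ 333 (mod 673)
So M = 333. Jonas computes K = M^58 mod 673.
333^1 ≡ 333 (mod 673)
333^2 = (333^1)^2 ≡ 333^2 = 110889 ≡ 517 (mod 673)
333^4 = (333^2)^2 ≡ 517^2 = 267289 ≡ 108 (mod 673)
333^8 = (333^4)^2 ≡ 108^2 = 11664 ≡ 223 (mod 673)
333^16 = (333^8)^2 ≡ 223^2 = 49729 ≡ 600 (mod 673)
333^32 = (333^16)^2 ≡ 600^2 = 360000 ≡ 618 (mod 673)
333^58 = 333^32 · 333^16 · 333^8 · 333^2 ≡ 618 · 600 · 223 · 517 ≡ 600 (mod 673).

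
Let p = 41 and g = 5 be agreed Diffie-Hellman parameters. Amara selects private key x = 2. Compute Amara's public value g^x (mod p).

25

Public value = 5^2 (mod 41).
5^1 ≡ 5 (mod 41)
5^2 = (5^1)^2 ≡ 5^2 = 25 ≡ 25 (mod 41)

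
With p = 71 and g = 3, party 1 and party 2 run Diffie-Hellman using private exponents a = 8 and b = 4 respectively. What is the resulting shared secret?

50

Party 1 sends A = g^a mod p = 3^8 mod 71.
3^1 ≡ 3 (mod 71)
3^2 = (3^1)^2 ≡ 3^2 = 9 ≡ 9 (mod 71)
3^4 = (3^2)^2 ≡ 9^2 = 81 ≡ 10 (mod 71)
3^8 = (3^4)^2 ≡ 10^2 = 100 ≡ 29 (mod 71)
So A = 29. Party 2 then computes K = A^b mod p = 29^4 mod 71.
29^1 ≡ 29 (mod 71)
29^2 = (29^1)^2 ≡ 29^2 = 841 ≡ 60 (mod 71)
29^4 = (29^2)^2 ≡ 60^2 = 3600 ≡ 50 (mod 71)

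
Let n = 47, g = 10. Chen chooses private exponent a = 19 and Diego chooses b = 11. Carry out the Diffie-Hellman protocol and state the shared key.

Diego sends B = g^b mod n = 10^11 mod 47.
10^1 ≡ 10 (mod 47)
10^2 = (10^1)^2 ≡ 10^2 = 100 ≡ 6 (mod 47)
10^4 = (10^2)^2 ≡ 6^2 = 36 ≡ 36 (mod 47)
10^8 = (10^4)^2 ≡ 36^2 = 1296 ≡ 27 (mod 47)
10^11 = 10^8 · 10^2 · 10^1 ≡ 27 · 6 · 10 ≡ 22 (mod 47).
So B = 22. Chen then computes K = B^a mod n = 22^19 mod 47.
22^1 ≡ 22 (mod 47)
22^2 = (22^1)^2 ≡ 22^2 = 484 ≡ 14 (mod 47)
22^4 = (22^2)^2 ≡ 14^2 = 196 ≡ 8 (mod 47)
22^8 = (22^4)^2 ≡ 8^2 = 64 ≡ 17 (mod 47)
22^16 = (22^8)^2 ≡ 17^2 = 289 ≡ 7 (mod 47)
22^19 = 22^16 · 22^2 · 22^1 ≡ 7 · 14 · 22 ≡ 41 (mod 47).

41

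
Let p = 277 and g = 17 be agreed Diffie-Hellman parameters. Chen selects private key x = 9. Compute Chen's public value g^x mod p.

168

Public value = 17^9 mod 277.
17^1 ≡ 17 (mod 277)
17^2 = (17^1)^2 ≡ 17^2 = 289 ≡ 12 (mod 277)
17^4 = (17^2)^2 ≡ 12^2 = 144 ≡ 144 (mod 277)
17^8 = (17^4)^2 ≡ 144^2 = 20736 ≡ 238 (mod 277)
17^9 = 17^8 · 17^1 ≡ 238 · 17 ≡ 168 (mod 277).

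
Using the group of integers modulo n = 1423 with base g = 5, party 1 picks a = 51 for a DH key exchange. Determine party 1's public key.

Public value = 5^51 (mod 1423).
5^1 ≡ 5 (mod 1423)
5^2 = (5^1)^2 ≡ 5^2 = 25 ≡ 25 (mod 1423)
5^4 = (5^2)^2 ≡ 25^2 = 625 ≡ 625 (mod 1423)
5^8 = (5^4)^2 ≡ 625^2 = 390625 ≡ 723 (mod 1423)
5^16 = (5^8)^2 ≡ 723^2 = 522729 ≡ 488 (mod 1423)
5^32 = (5^16)^2 ≡ 488^2 = 238144 ≡ 503 (mod 1423)
5^51 = 5^32 · 5^16 · 5^2 · 5^1 ≡ 503 · 488 · 25 · 5 ≡ 274 (mod 1423).

274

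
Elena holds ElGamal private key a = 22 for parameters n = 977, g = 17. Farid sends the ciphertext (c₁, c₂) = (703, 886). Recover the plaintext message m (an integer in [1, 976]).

Shared mask s = c₁^a mod n = 703^22 mod 977.
703^1 ≡ 703 (mod 977)
703^2 = (703^1)^2 ≡ 703^2 = 494209 ≡ 824 (mod 977)
703^4 = (703^2)^2 ≡ 824^2 = 678976 ≡ 938 (mod 977)
703^8 = (703^4)^2 ≡ 938^2 = 879844 ≡ 544 (mod 977)
703^16 = (703^8)^2 ≡ 544^2 = 295936 ≡ 882 (mod 977)
703^22 = 703^16 · 703^4 · 703^2 ≡ 882 · 938 · 824 ≡ 772 (mod 977).
So s = 772; s⁻¹ ≡ 753 (mod 977).
m = c₂ · s⁻¹ mod 977 = 886 · 753 mod 977 = 844.

844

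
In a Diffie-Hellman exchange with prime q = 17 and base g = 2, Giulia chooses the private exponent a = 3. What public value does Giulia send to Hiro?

8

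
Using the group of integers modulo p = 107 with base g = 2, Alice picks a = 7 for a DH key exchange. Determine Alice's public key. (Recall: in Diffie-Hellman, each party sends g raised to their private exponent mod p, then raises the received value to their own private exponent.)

Public value = 2^7 mod 107.
2^1 ≡ 2 (mod 107)
2^2 = (2^1)^2 ≡ 2^2 = 4 ≡ 4 (mod 107)
2^4 = (2^2)^2 ≡ 4^2 = 16 ≡ 16 (mod 107)
2^7 = 2^4 · 2^2 · 2^1 ≡ 16 · 4 · 2 ≡ 21 (mod 107).

21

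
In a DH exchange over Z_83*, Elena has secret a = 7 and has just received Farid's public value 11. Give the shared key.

16

Shared key K = 11^7 mod 83.
11^1 ≡ 11 (mod 83)
11^2 = (11^1)^2 ≡ 11^2 = 121 ≡ 38 (mod 83)
11^4 = (11^2)^2 ≡ 38^2 = 1444 ≡ 33 (mod 83)
11^7 = 11^4 · 11^2 · 11^1 ≡ 33 · 38 · 11 ≡ 16 (mod 83).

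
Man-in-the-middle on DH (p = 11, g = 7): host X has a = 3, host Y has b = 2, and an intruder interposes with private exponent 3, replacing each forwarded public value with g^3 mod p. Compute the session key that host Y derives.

Host Y receives an intruder's public value M = 7^3 mod 11 instead of the honest one.
7^1 ≡ 7 (mod 11)
7^2 = (7^1)^2 ≡ 7^2 = 49 ≡ 5 (mod 11)
7^3 = 7^2 · 7^1 ≡ 5 · 7 ≡ 2 (mod 11).
So M = 2. Host Y computes K = M^2 mod 11.
2^1 ≡ 2 (mod 11)
2^2 = (2^1)^2 ≡ 2^2 = 4 ≡ 4 (mod 11)

4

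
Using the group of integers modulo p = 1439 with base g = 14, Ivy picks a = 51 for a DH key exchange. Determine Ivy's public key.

1030

Public value = 14^51 mod 1439.
14^1 ≡ 14 (mod 1439)
14^2 = (14^1)^2 ≡ 14^2 = 196 ≡ 196 (mod 1439)
14^4 = (14^2)^2 ≡ 196^2 = 38416 ≡ 1002 (mod 1439)
14^8 = (14^4)^2 ≡ 1002^2 = 1004004 ≡ 1021 (mod 1439)
14^16 = (14^8)^2 ≡ 1021^2 = 1042441 ≡ 605 (mod 1439)
14^32 = (14^16)^2 ≡ 605^2 = 366025 ≡ 519 (mod 1439)
14^51 = 14^32 · 14^16 · 14^2 · 14^1 ≡ 519 · 605 · 196 · 14 ≡ 1030 (mod 1439).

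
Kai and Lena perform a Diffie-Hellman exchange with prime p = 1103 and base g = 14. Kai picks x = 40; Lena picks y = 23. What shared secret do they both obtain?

353

Kai sends A = g^x mod p = 14^40 mod 1103.
14^1 ≡ 14 (mod 1103)
14^2 = (14^1)^2 ≡ 14^2 = 196 ≡ 196 (mod 1103)
14^4 = (14^2)^2 ≡ 196^2 = 38416 ≡ 914 (mod 1103)
14^8 = (14^4)^2 ≡ 914^2 = 835396 ≡ 425 (mod 1103)
14^16 = (14^8)^2 ≡ 425^2 = 180625 ≡ 836 (mod 1103)
14^32 = (14^16)^2 ≡ 836^2 = 698896 ≡ 697 (mod 1103)
14^40 = 14^32 · 14^8 ≡ 697 · 425 ≡ 621 (mod 1103).
So A = 621. Lena then computes K = A^y mod p = 621^23 mod 1103.
621^1 ≡ 621 (mod 1103)
621^2 = (621^1)^2 ≡ 621^2 = 385641 ≡ 694 (mod 1103)
621^4 = (621^2)^2 ≡ 694^2 = 481636 ≡ 728 (mod 1103)
621^8 = (621^4)^2 ≡ 728^2 = 529984 ≡ 544 (mod 1103)
621^16 = (621^8)^2 ≡ 544^2 = 295936 ≡ 332 (mod 1103)
621^23 = 621^16 · 621^4 · 621^2 · 621^1 ≡ 332 · 728 · 694 · 621 ≡ 353 (mod 1103).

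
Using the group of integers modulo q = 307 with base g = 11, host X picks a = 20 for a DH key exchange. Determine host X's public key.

Public value = 11^20 mod 307.
11^1 ≡ 11 (mod 307)
11^2 = (11^1)^2 ≡ 11^2 = 121 ≡ 121 (mod 307)
11^4 = (11^2)^2 ≡ 121^2 = 14641 ≡ 212 (mod 307)
11^8 = (11^4)^2 ≡ 212^2 = 44944 ≡ 122 (mod 307)
11^16 = (11^8)^2 ≡ 122^2 = 14884 ≡ 148 (mod 307)
11^20 = 11^16 · 11^4 ≡ 148 · 212 ≡ 62 (mod 307).

62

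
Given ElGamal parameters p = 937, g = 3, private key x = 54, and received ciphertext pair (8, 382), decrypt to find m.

561

Shared mask s = c₁^x mod p = 8^54 mod 937.
8^1 ≡ 8 (mod 937)
8^2 = (8^1)^2 ≡ 8^2 = 64 ≡ 64 (mod 937)
8^4 = (8^2)^2 ≡ 64^2 = 4096 ≡ 348 (mod 937)
8^8 = (8^4)^2 ≡ 348^2 = 121104 ≡ 231 (mod 937)
8^16 = (8^8)^2 ≡ 231^2 = 53361 ≡ 889 (mod 937)
8^32 = (8^16)^2 ≡ 889^2 = 790321 ≡ 430 (mod 937)
8^54 = 8^32 · 8^16 · 8^4 · 8^2 ≡ 430 · 889 · 348 · 64 ≡ 931 (mod 937).
So s = 931; s⁻¹ ≡ 156 (mod 937).
m = c₂ · s⁻¹ mod 937 = 382 · 156 mod 937 = 561.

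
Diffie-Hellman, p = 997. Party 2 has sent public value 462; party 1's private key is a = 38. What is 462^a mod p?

Shared key K = 462^38 mod 997.
462^1 ≡ 462 (mod 997)
462^2 = (462^1)^2 ≡ 462^2 = 213444 ≡ 86 (mod 997)
462^4 = (462^2)^2 ≡ 86^2 = 7396 ≡ 417 (mod 997)
462^8 = (462^4)^2 ≡ 417^2 = 173889 ≡ 411 (mod 997)
462^16 = (462^8)^2 ≡ 411^2 = 168921 ≡ 428 (mod 997)
462^32 = (462^16)^2 ≡ 428^2 = 183184 ≡ 733 (mod 997)
462^38 = 462^32 · 462^4 · 462^2 ≡ 733 · 417 · 86 ≡ 941 (mod 997).

941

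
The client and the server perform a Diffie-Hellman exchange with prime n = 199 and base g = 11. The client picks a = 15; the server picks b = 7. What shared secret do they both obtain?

The client sends A = g^a mod n = 11^15 mod 199.
11^1 ≡ 11 (mod 199)
11^2 = (11^1)^2 ≡ 11^2 = 121 ≡ 121 (mod 199)
11^4 = (11^2)^2 ≡ 121^2 = 14641 ≡ 114 (mod 199)
11^8 = (11^4)^2 ≡ 114^2 = 12996 ≡ 61 (mod 199)
11^15 = 11^8 · 11^4 · 11^2 · 11^1 ≡ 61 · 114 · 121 · 11 ≡ 85 (mod 199).
So A = 85. The server then computes K = A^b mod n = 85^7 mod 199.
85^1 ≡ 85 (mod 199)
85^2 = (85^1)^2 ≡ 85^2 = 7225 ≡ 61 (mod 199)
85^4 = (85^2)^2 ≡ 61^2 = 3721 ≡ 139 (mod 199)
85^7 = 85^4 · 85^2 · 85^1 ≡ 139 · 61 · 85 ≡ 136 (mod 199).

136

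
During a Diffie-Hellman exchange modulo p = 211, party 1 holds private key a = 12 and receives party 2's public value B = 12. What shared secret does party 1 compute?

148

Shared key K = 12^12 mod 211.
12^1 ≡ 12 (mod 211)
12^2 = (12^1)^2 ≡ 12^2 = 144 ≡ 144 (mod 211)
12^4 = (12^2)^2 ≡ 144^2 = 20736 ≡ 58 (mod 211)
12^8 = (12^4)^2 ≡ 58^2 = 3364 ≡ 199 (mod 211)
12^12 = 12^8 · 12^4 ≡ 199 · 58 ≡ 148 (mod 211).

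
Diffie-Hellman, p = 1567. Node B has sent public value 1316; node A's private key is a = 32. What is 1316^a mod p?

Shared key K = 1316^32 mod 1567.
1316^1 ≡ 1316 (mod 1567)
1316^2 = (1316^1)^2 ≡ 1316^2 = 1731856 ≡ 321 (mod 1567)
1316^4 = (1316^2)^2 ≡ 321^2 = 103041 ≡ 1186 (mod 1567)
1316^8 = (1316^4)^2 ≡ 1186^2 = 1406596 ≡ 997 (mod 1567)
1316^16 = (1316^8)^2 ≡ 997^2 = 994009 ≡ 531 (mod 1567)
1316^32 = (1316^16)^2 ≡ 531^2 = 281961 ≡ 1468 (mod 1567)

1468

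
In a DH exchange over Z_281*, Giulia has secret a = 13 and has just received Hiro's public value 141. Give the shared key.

Shared key K = 141^13 mod 281.
141^1 ≡ 141 (mod 281)
141^2 = (141^1)^2 ≡ 141^2 = 19881 ≡ 211 (mod 281)
141^4 = (141^2)^2 ≡ 211^2 = 44521 ≡ 123 (mod 281)
141^8 = (141^4)^2 ≡ 123^2 = 15129 ≡ 236 (mod 281)
141^13 = 141^8 · 141^4 · 141^1 ≡ 236 · 123 · 141 ≡ 183 (mod 281).

183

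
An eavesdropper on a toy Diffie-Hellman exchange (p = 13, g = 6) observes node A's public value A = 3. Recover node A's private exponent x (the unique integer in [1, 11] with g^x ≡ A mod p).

Try successive powers of 6 modulo 13:
6^1 ≡ 6
6^2 ≡ 10
6^3 ≡ 8
6^4 ≡ 9
6^5 ≡ 2
6^6 ≡ 12
6^7 ≡ 7
6^8 ≡ 3
Found: x = 8.

8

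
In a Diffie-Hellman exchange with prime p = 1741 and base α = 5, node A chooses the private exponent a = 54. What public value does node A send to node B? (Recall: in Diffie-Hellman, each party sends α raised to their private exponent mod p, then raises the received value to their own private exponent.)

1464

Public value = 5^54 (mod 1741).
5^1 ≡ 5 (mod 1741)
5^2 = (5^1)^2 ≡ 5^2 = 25 ≡ 25 (mod 1741)
5^4 = (5^2)^2 ≡ 25^2 = 625 ≡ 625 (mod 1741)
5^8 = (5^4)^2 ≡ 625^2 = 390625 ≡ 641 (mod 1741)
5^16 = (5^8)^2 ≡ 641^2 = 410881 ≡ 5 (mod 1741)
5^32 = (5^16)^2 ≡ 5^2 = 25 ≡ 25 (mod 1741)
5^54 = 5^32 · 5^16 · 5^4 · 5^2 ≡ 25 · 5 · 625 · 25 ≡ 1464 (mod 1741).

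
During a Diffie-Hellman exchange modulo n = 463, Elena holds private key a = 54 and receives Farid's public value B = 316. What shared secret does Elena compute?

Shared key K = 316^54 mod 463.
316^1 ≡ 316 (mod 463)
316^2 = (316^1)^2 ≡ 316^2 = 99856 ≡ 311 (mod 463)
316^4 = (316^2)^2 ≡ 311^2 = 96721 ≡ 417 (mod 463)
316^8 = (316^4)^2 ≡ 417^2 = 173889 ≡ 264 (mod 463)
316^16 = (316^8)^2 ≡ 264^2 = 69696 ≡ 246 (mod 463)
316^32 = (316^16)^2 ≡ 246^2 = 60516 ≡ 326 (mod 463)
316^54 = 316^32 · 316^16 · 316^4 · 316^2 ≡ 326 · 246 · 417 · 311 ≡ 392 (mod 463).

392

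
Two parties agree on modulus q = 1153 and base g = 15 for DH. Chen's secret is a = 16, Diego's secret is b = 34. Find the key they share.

529

Chen sends A = g^a mod q = 15^16 mod 1153.
15^1 ≡ 15 (mod 1153)
15^2 = (15^1)^2 ≡ 15^2 = 225 ≡ 225 (mod 1153)
15^4 = (15^2)^2 ≡ 225^2 = 50625 ≡ 1046 (mod 1153)
15^8 = (15^4)^2 ≡ 1046^2 = 1094116 ≡ 1072 (mod 1153)
15^16 = (15^8)^2 ≡ 1072^2 = 1149184 ≡ 796 (mod 1153)
So A = 796. Diego then computes K = A^b mod q = 796^34 mod 1153.
796^1 ≡ 796 (mod 1153)
796^2 = (796^1)^2 ≡ 796^2 = 633616 ≡ 619 (mod 1153)
796^4 = (796^2)^2 ≡ 619^2 = 383161 ≡ 365 (mod 1153)
796^8 = (796^4)^2 ≡ 365^2 = 133225 ≡ 630 (mod 1153)
796^16 = (796^8)^2 ≡ 630^2 = 396900 ≡ 268 (mod 1153)
796^32 = (796^16)^2 ≡ 268^2 = 71824 ≡ 338 (mod 1153)
796^34 = 796^32 · 796^2 ≡ 338 · 619 ≡ 529 (mod 1153).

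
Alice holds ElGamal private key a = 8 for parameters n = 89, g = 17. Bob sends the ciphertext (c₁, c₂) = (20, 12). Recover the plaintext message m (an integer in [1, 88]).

Shared mask s = c₁^a mod n = 20^8 mod 89.
20^1 ≡ 20 (mod 89)
20^2 = (20^1)^2 ≡ 20^2 = 400 ≡ 44 (mod 89)
20^4 = (20^2)^2 ≡ 44^2 = 1936 ≡ 67 (mod 89)
20^8 = (20^4)^2 ≡ 67^2 = 4489 ≡ 39 (mod 89)
So s = 39; s⁻¹ ≡ 16 (mod 89).
m = c₂ · s⁻¹ mod 89 = 12 · 16 mod 89 = 14.

14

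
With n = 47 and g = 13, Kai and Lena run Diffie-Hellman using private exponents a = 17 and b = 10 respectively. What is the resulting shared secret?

36

Kai sends A = g^a mod n = 13^17 mod 47.
13^1 ≡ 13 (mod 47)
13^2 = (13^1)^2 ≡ 13^2 = 169 ≡ 28 (mod 47)
13^4 = (13^2)^2 ≡ 28^2 = 784 ≡ 32 (mod 47)
13^8 = (13^4)^2 ≡ 32^2 = 1024 ≡ 37 (mod 47)
13^16 = (13^8)^2 ≡ 37^2 = 1369 ≡ 6 (mod 47)
13^17 = 13^16 · 13^1 ≡ 6 · 13 ≡ 31 (mod 47).
So A = 31. Lena then computes K = A^b mod n = 31^10 mod 47.
31^1 ≡ 31 (mod 47)
31^2 = (31^1)^2 ≡ 31^2 = 961 ≡ 21 (mod 47)
31^4 = (31^2)^2 ≡ 21^2 = 441 ≡ 18 (mod 47)
31^8 = (31^4)^2 ≡ 18^2 = 324 ≡ 42 (mod 47)
31^10 = 31^8 · 31^2 ≡ 42 · 21 ≡ 36 (mod 47).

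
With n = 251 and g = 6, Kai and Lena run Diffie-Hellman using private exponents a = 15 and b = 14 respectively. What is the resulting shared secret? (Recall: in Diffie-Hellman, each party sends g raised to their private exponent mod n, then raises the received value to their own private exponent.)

211

Lena sends B = g^b mod n = 6^14 mod 251.
6^1 ≡ 6 (mod 251)
6^2 = (6^1)^2 ≡ 6^2 = 36 ≡ 36 (mod 251)
6^4 = (6^2)^2 ≡ 36^2 = 1296 ≡ 41 (mod 251)
6^8 = (6^4)^2 ≡ 41^2 = 1681 ≡ 175 (mod 251)
6^14 = 6^8 · 6^4 · 6^2 ≡ 175 · 41 · 36 ≡ 21 (mod 251).
So B = 21. Kai then computes K = B^a mod n = 21^15 mod 251.
21^1 ≡ 21 (mod 251)
21^2 = (21^1)^2 ≡ 21^2 = 441 ≡ 190 (mod 251)
21^4 = (21^2)^2 ≡ 190^2 = 36100 ≡ 207 (mod 251)
21^8 = (21^4)^2 ≡ 207^2 = 42849 ≡ 179 (mod 251)
21^15 = 21^8 · 21^4 · 21^2 · 21^1 ≡ 179 · 207 · 190 · 21 ≡ 211 (mod 251).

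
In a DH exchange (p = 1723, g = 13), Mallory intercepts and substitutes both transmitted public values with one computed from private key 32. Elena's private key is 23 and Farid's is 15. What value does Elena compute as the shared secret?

Elena receives Mallory's public value M = 13^32 mod 1723 instead of the honest one.
13^1 ≡ 13 (mod 1723)
13^2 = (13^1)^2 ≡ 13^2 = 169 ≡ 169 (mod 1723)
13^4 = (13^2)^2 ≡ 169^2 = 28561 ≡ 993 (mod 1723)
13^8 = (13^4)^2 ≡ 993^2 = 986049 ≡ 493 (mod 1723)
13^16 = (13^8)^2 ≡ 493^2 = 243049 ≡ 106 (mod 1723)
13^32 = (13^16)^2 ≡ 106^2 = 11236 ≡ 898 (mod 1723)
So M = 898. Elena computes K = M^23 mod 1723.
898^1 ≡ 898 (mod 1723)
898^2 = (898^1)^2 ≡ 898^2 = 806404 ≡ 40 (mod 1723)
898^4 = (898^2)^2 ≡ 40^2 = 1600 ≡ 1600 (mod 1723)
898^8 = (898^4)^2 ≡ 1600^2 = 2560000 ≡ 1345 (mod 1723)
898^16 = (898^8)^2 ≡ 1345^2 = 1809025 ≡ 1598 (mod 1723)
898^23 = 898^16 · 898^4 · 898^2 · 898^1 ≡ 1598 · 1600 · 40 · 898 ≡ 256 (mod 1723).

256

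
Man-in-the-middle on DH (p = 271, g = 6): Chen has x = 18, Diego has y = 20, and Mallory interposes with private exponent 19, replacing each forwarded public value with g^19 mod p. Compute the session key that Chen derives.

87

Chen receives Mallory's public value M = 6^19 mod 271 instead of the honest one.
6^1 ≡ 6 (mod 271)
6^2 = (6^1)^2 ≡ 6^2 = 36 ≡ 36 (mod 271)
6^4 = (6^2)^2 ≡ 36^2 = 1296 ≡ 212 (mod 271)
6^8 = (6^4)^2 ≡ 212^2 = 44944 ≡ 229 (mod 271)
6^16 = (6^8)^2 ≡ 229^2 = 52441 ≡ 138 (mod 271)
6^19 = 6^16 · 6^2 · 6^1 ≡ 138 · 36 · 6 ≡ 269 (mod 271).
So M = 269. Chen computes K = M^18 mod 271.
269^1 ≡ 269 (mod 271)
269^2 = (269^1)^2 ≡ 269^2 = 72361 ≡ 4 (mod 271)
269^4 = (269^2)^2 ≡ 4^2 = 16 ≡ 16 (mod 271)
269^8 = (269^4)^2 ≡ 16^2 = 256 ≡ 256 (mod 271)
269^16 = (269^8)^2 ≡ 256^2 = 65536 ≡ 225 (mod 271)
269^18 = 269^16 · 269^2 ≡ 225 · 4 ≡ 87 (mod 271).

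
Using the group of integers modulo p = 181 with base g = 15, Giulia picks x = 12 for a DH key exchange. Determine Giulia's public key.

145

Public value = 15^12 (mod 181).
15^1 ≡ 15 (mod 181)
15^2 = (15^1)^2 ≡ 15^2 = 225 ≡ 44 (mod 181)
15^4 = (15^2)^2 ≡ 44^2 = 1936 ≡ 126 (mod 181)
15^8 = (15^4)^2 ≡ 126^2 = 15876 ≡ 129 (mod 181)
15^12 = 15^8 · 15^4 ≡ 129 · 126 ≡ 145 (mod 181).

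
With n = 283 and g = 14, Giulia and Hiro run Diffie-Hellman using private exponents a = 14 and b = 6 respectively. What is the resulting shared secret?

151

Hiro sends B = g^b mod n = 14^6 mod 283.
14^1 ≡ 14 (mod 283)
14^2 = (14^1)^2 ≡ 14^2 = 196 ≡ 196 (mod 283)
14^4 = (14^2)^2 ≡ 196^2 = 38416 ≡ 211 (mod 283)
14^6 = 14^4 · 14^2 ≡ 211 · 196 ≡ 38 (mod 283).
So B = 38. Giulia then computes K = B^a mod n = 38^14 mod 283.
38^1 ≡ 38 (mod 283)
38^2 = (38^1)^2 ≡ 38^2 = 1444 ≡ 29 (mod 283)
38^4 = (38^2)^2 ≡ 29^2 = 841 ≡ 275 (mod 283)
38^8 = (38^4)^2 ≡ 275^2 = 75625 ≡ 64 (mod 283)
38^14 = 38^8 · 38^4 · 38^2 ≡ 64 · 275 · 29 ≡ 151 (mod 283).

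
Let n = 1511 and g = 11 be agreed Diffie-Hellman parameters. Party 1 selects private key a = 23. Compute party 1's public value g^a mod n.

215

Public value = 11^23 mod 1511.
11^1 ≡ 11 (mod 1511)
11^2 = (11^1)^2 ≡ 11^2 = 121 ≡ 121 (mod 1511)
11^4 = (11^2)^2 ≡ 121^2 = 14641 ≡ 1042 (mod 1511)
11^8 = (11^4)^2 ≡ 1042^2 = 1085764 ≡ 866 (mod 1511)
11^16 = (11^8)^2 ≡ 866^2 = 749956 ≡ 500 (mod 1511)
11^23 = 11^16 · 11^4 · 11^2 · 11^1 ≡ 500 · 1042 · 121 · 11 ≡ 215 (mod 1511).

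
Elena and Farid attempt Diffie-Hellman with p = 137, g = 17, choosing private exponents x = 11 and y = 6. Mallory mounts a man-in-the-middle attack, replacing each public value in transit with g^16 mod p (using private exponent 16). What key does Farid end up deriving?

74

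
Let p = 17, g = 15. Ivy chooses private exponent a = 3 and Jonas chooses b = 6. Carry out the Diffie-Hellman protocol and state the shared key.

4

Ivy sends A = g^a mod p = 15^3 mod 17.
15^1 ≡ 15 (mod 17)
15^2 = (15^1)^2 ≡ 15^2 = 225 ≡ 4 (mod 17)
15^3 = 15^2 · 15^1 ≡ 4 · 15 ≡ 9 (mod 17).
So A = 9. Jonas then computes K = A^b mod p = 9^6 mod 17.
9^1 ≡ 9 (mod 17)
9^2 = (9^1)^2 ≡ 9^2 = 81 ≡ 13 (mod 17)
9^4 = (9^2)^2 ≡ 13^2 = 169 ≡ 16 (mod 17)
9^6 = 9^4 · 9^2 ≡ 16 · 13 ≡ 4 (mod 17).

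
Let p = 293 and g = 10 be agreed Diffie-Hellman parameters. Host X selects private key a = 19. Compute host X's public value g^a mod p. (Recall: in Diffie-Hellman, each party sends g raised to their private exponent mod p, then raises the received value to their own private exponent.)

Public value = 10^19 mod 293.
10^1 ≡ 10 (mod 293)
10^2 = (10^1)^2 ≡ 10^2 = 100 ≡ 100 (mod 293)
10^4 = (10^2)^2 ≡ 100^2 = 10000 ≡ 38 (mod 293)
10^8 = (10^4)^2 ≡ 38^2 = 1444 ≡ 272 (mod 293)
10^16 = (10^8)^2 ≡ 272^2 = 73984 ≡ 148 (mod 293)
10^19 = 10^16 · 10^2 · 10^1 ≡ 148 · 100 · 10 ≡ 35 (mod 293).

35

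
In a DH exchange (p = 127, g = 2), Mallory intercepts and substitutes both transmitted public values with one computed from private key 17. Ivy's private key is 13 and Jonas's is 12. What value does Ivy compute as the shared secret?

Ivy receives Mallory's public value M = 2^17 mod 127 instead of the honest one.
2^1 ≡ 2 (mod 127)
2^2 = (2^1)^2 ≡ 2^2 = 4 ≡ 4 (mod 127)
2^4 = (2^2)^2 ≡ 4^2 = 16 ≡ 16 (mod 127)
2^8 = (2^4)^2 ≡ 16^2 = 256 ≡ 2 (mod 127)
2^16 = (2^8)^2 ≡ 2^2 = 4 ≡ 4 (mod 127)
2^17 = 2^16 · 2^1 ≡ 4 · 2 ≡ 8 (mod 127).
So M = 8. Ivy computes K = M^13 mod 127.
8^1 ≡ 8 (mod 127)
8^2 = (8^1)^2 ≡ 8^2 = 64 ≡ 64 (mod 127)
8^4 = (8^2)^2 ≡ 64^2 = 4096 ≡ 32 (mod 127)
8^8 = (8^4)^2 ≡ 32^2 = 1024 ≡ 8 (mod 127)
8^13 = 8^8 · 8^4 · 8^1 ≡ 8 · 32 · 8 ≡ 16 (mod 127).

16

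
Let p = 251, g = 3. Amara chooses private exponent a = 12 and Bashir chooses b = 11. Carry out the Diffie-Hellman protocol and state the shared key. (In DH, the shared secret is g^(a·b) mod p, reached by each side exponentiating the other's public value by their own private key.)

179

Amara sends A = g^a mod p = 3^12 mod 251.
3^1 ≡ 3 (mod 251)
3^2 = (3^1)^2 ≡ 3^2 = 9 ≡ 9 (mod 251)
3^4 = (3^2)^2 ≡ 9^2 = 81 ≡ 81 (mod 251)
3^8 = (3^4)^2 ≡ 81^2 = 6561 ≡ 35 (mod 251)
3^12 = 3^8 · 3^4 ≡ 35 · 81 ≡ 74 (mod 251).
So A = 74. Bashir then computes K = A^b mod p = 74^11 mod 251.
74^1 ≡ 74 (mod 251)
74^2 = (74^1)^2 ≡ 74^2 = 5476 ≡ 205 (mod 251)
74^4 = (74^2)^2 ≡ 205^2 = 42025 ≡ 108 (mod 251)
74^8 = (74^4)^2 ≡ 108^2 = 11664 ≡ 118 (mod 251)
74^11 = 74^8 · 74^2 · 74^1 ≡ 118 · 205 · 74 ≡ 179 (mod 251).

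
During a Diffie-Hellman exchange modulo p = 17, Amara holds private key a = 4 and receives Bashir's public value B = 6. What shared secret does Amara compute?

Shared key K = 6^4 mod 17.
6^1 ≡ 6 (mod 17)
6^2 = (6^1)^2 ≡ 6^2 = 36 ≡ 2 (mod 17)
6^4 = (6^2)^2 ≡ 2^2 = 4 ≡ 4 (mod 17)

4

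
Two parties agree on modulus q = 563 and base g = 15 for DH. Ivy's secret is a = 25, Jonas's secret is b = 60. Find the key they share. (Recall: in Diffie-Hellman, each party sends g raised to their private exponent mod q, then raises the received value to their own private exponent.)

Ivy sends A = g^a mod q = 15^25 mod 563.
15^1 ≡ 15 (mod 563)
15^2 = (15^1)^2 ≡ 15^2 = 225 ≡ 225 (mod 563)
15^4 = (15^2)^2 ≡ 225^2 = 50625 ≡ 518 (mod 563)
15^8 = (15^4)^2 ≡ 518^2 = 268324 ≡ 336 (mod 563)
15^16 = (15^8)^2 ≡ 336^2 = 112896 ≡ 296 (mod 563)
15^25 = 15^16 · 15^8 · 15^1 ≡ 296 · 336 · 15 ≡ 453 (mod 563).
So A = 453. Jonas then computes K = A^b mod q = 453^60 mod 563.
453^1 ≡ 453 (mod 563)
453^2 = (453^1)^2 ≡ 453^2 = 205209 ≡ 277 (mod 563)
453^4 = (453^2)^2 ≡ 277^2 = 76729 ≡ 161 (mod 563)
453^8 = (453^4)^2 ≡ 161^2 = 25921 ≡ 23 (mod 563)
453^16 = (453^8)^2 ≡ 23^2 = 529 ≡ 529 (mod 563)
453^32 = (453^16)^2 ≡ 529^2 = 279841 ≡ 30 (mod 563)
453^60 = 453^32 · 453^16 · 453^8 · 453^4 ≡ 30 · 529 · 23 · 161 ≡ 107 (mod 563).

107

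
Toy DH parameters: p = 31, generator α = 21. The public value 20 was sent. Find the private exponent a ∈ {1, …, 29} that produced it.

22

Try successive powers of 21 modulo 31:
21^1 ≡ 21
21^2 ≡ 7
21^3 ≡ 23
21^4 ≡ 18
21^5 ≡ 6
21^6 ≡ 2
21^7 ≡ 11
21^8 ≡ 14
21^9 ≡ 15
21^10 ≡ 5
21^11 ≡ 12
21^12 ≡ 4
21^13 ≡ 22
21^14 ≡ 28
21^15 ≡ 30
21^16 ≡ 10
21^17 ≡ 24
21^18 ≡ 8
21^19 ≡ 13
21^20 ≡ 25
21^21 ≡ 29
21^22 ≡ 20
Found: a = 22.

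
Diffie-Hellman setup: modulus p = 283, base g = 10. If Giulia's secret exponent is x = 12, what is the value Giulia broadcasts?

168

Public value = 10^12 (mod 283).
10^1 ≡ 10 (mod 283)
10^2 = (10^1)^2 ≡ 10^2 = 100 ≡ 100 (mod 283)
10^4 = (10^2)^2 ≡ 100^2 = 10000 ≡ 95 (mod 283)
10^8 = (10^4)^2 ≡ 95^2 = 9025 ≡ 252 (mod 283)
10^12 = 10^8 · 10^4 ≡ 252 · 95 ≡ 168 (mod 283).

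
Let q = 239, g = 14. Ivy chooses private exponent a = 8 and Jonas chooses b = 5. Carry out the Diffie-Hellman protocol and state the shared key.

174

Ivy sends A = g^a mod q = 14^8 mod 239.
14^1 ≡ 14 (mod 239)
14^2 = (14^1)^2 ≡ 14^2 = 196 ≡ 196 (mod 239)
14^4 = (14^2)^2 ≡ 196^2 = 38416 ≡ 176 (mod 239)
14^8 = (14^4)^2 ≡ 176^2 = 30976 ≡ 145 (mod 239)
So A = 145. Jonas then computes K = A^b mod q = 145^5 mod 239.
145^1 ≡ 145 (mod 239)
145^2 = (145^1)^2 ≡ 145^2 = 21025 ≡ 232 (mod 239)
145^4 = (145^2)^2 ≡ 232^2 = 53824 ≡ 49 (mod 239)
145^5 = 145^4 · 145^1 ≡ 49 · 145 ≡ 174 (mod 239).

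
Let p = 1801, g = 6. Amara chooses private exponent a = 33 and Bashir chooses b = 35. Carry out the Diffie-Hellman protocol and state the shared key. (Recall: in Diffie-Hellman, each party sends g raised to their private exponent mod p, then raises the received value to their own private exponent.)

Bashir sends B = g^b mod p = 6^35 mod 1801.
6^1 ≡ 6 (mod 1801)
6^2 = (6^1)^2 ≡ 6^2 = 36 ≡ 36 (mod 1801)
6^4 = (6^2)^2 ≡ 36^2 = 1296 ≡ 1296 (mod 1801)
6^8 = (6^4)^2 ≡ 1296^2 = 1679616 ≡ 1084 (mod 1801)
6^16 = (6^8)^2 ≡ 1084^2 = 1175056 ≡ 804 (mod 1801)
6^32 = (6^16)^2 ≡ 804^2 = 646416 ≡ 1658 (mod 1801)
6^35 = 6^32 · 6^2 · 6^1 ≡ 1658 · 36 · 6 ≡ 1530 (mod 1801).
So B = 1530. Amara then computes K = B^a mod p = 1530^33 mod 1801.
1530^1 ≡ 1530 (mod 1801)
1530^2 = (1530^1)^2 ≡ 1530^2 = 2340900 ≡ 1401 (mod 1801)
1530^4 = (1530^2)^2 ≡ 1401^2 = 1962801 ≡ 1512 (mod 1801)
1530^8 = (1530^4)^2 ≡ 1512^2 = 2286144 ≡ 675 (mod 1801)
1530^16 = (1530^8)^2 ≡ 675^2 = 455625 ≡ 1773 (mod 1801)
1530^32 = (1530^16)^2 ≡ 1773^2 = 3143529 ≡ 784 (mod 1801)
1530^33 = 1530^32 · 1530^1 ≡ 784 · 1530 ≡ 54 (mod 1801).

54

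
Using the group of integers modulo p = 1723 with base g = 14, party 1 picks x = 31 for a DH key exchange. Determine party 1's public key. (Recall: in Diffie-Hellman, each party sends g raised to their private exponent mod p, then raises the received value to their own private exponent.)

844

Public value = 14^31 (mod 1723).
14^1 ≡ 14 (mod 1723)
14^2 = (14^1)^2 ≡ 14^2 = 196 ≡ 196 (mod 1723)
14^4 = (14^2)^2 ≡ 196^2 = 38416 ≡ 510 (mod 1723)
14^8 = (14^4)^2 ≡ 510^2 = 260100 ≡ 1650 (mod 1723)
14^16 = (14^8)^2 ≡ 1650^2 = 2722500 ≡ 160 (mod 1723)
14^31 = 14^16 · 14^8 · 14^4 · 14^2 · 14^1 ≡ 160 · 1650 · 510 · 196 · 14 ≡ 844 (mod 1723).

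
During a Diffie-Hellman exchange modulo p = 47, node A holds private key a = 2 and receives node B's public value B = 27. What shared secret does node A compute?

Shared key K = 27^2 mod 47.
27^1 ≡ 27 (mod 47)
27^2 = (27^1)^2 ≡ 27^2 = 729 ≡ 24 (mod 47)

24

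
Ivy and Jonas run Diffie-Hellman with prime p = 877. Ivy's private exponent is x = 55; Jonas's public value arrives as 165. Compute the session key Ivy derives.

Shared key K = 165^55 mod 877.
165^1 ≡ 165 (mod 877)
165^2 = (165^1)^2 ≡ 165^2 = 27225 ≡ 38 (mod 877)
165^4 = (165^2)^2 ≡ 38^2 = 1444 ≡ 567 (mod 877)
165^8 = (165^4)^2 ≡ 567^2 = 321489 ≡ 507 (mod 877)
165^16 = (165^8)^2 ≡ 507^2 = 257049 ≡ 88 (mod 877)
165^32 = (165^16)^2 ≡ 88^2 = 7744 ≡ 728 (mod 877)
165^55 = 165^32 · 165^16 · 165^4 · 165^2 · 165^1 ≡ 728 · 88 · 567 · 38 · 165 ≡ 754 (mod 877).

754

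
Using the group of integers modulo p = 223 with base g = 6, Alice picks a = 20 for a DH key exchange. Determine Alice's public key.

Public value = 6^20 mod 223.
6^1 ≡ 6 (mod 223)
6^2 = (6^1)^2 ≡ 6^2 = 36 ≡ 36 (mod 223)
6^4 = (6^2)^2 ≡ 36^2 = 1296 ≡ 181 (mod 223)
6^8 = (6^4)^2 ≡ 181^2 = 32761 ≡ 203 (mod 223)
6^16 = (6^8)^2 ≡ 203^2 = 41209 ≡ 177 (mod 223)
6^20 = 6^16 · 6^4 ≡ 177 · 181 ≡ 148 (mod 223).

148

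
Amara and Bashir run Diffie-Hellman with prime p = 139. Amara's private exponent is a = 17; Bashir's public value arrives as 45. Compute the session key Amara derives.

116

Shared key K = 45^17 mod 139.
45^1 ≡ 45 (mod 139)
45^2 = (45^1)^2 ≡ 45^2 = 2025 ≡ 79 (mod 139)
45^4 = (45^2)^2 ≡ 79^2 = 6241 ≡ 125 (mod 139)
45^8 = (45^4)^2 ≡ 125^2 = 15625 ≡ 57 (mod 139)
45^16 = (45^8)^2 ≡ 57^2 = 3249 ≡ 52 (mod 139)
45^17 = 45^16 · 45^1 ≡ 52 · 45 ≡ 116 (mod 139).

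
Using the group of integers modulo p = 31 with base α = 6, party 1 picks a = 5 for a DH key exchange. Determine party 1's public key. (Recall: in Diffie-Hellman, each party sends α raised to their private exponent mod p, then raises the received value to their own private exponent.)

26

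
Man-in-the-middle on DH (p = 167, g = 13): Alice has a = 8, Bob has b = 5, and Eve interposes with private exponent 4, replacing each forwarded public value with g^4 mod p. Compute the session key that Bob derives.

22

Bob receives Eve's public value M = 13^4 mod 167 instead of the honest one.
13^1 ≡ 13 (mod 167)
13^2 = (13^1)^2 ≡ 13^2 = 169 ≡ 2 (mod 167)
13^4 = (13^2)^2 ≡ 2^2 = 4 ≡ 4 (mod 167)
So M = 4. Bob computes K = M^5 mod 167.
4^1 ≡ 4 (mod 167)
4^2 = (4^1)^2 ≡ 4^2 = 16 ≡ 16 (mod 167)
4^4 = (4^2)^2 ≡ 16^2 = 256 ≡ 89 (mod 167)
4^5 = 4^4 · 4^1 ≡ 89 · 4 ≡ 22 (mod 167).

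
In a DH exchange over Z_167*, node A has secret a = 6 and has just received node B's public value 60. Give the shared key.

Shared key K = 60^6 mod 167.
60^1 ≡ 60 (mod 167)
60^2 = (60^1)^2 ≡ 60^2 = 3600 ≡ 93 (mod 167)
60^4 = (60^2)^2 ≡ 93^2 = 8649 ≡ 132 (mod 167)
60^6 = 60^4 · 60^2 ≡ 132 · 93 ≡ 85 (mod 167).

85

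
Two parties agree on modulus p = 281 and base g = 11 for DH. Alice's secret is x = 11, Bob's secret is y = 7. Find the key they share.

214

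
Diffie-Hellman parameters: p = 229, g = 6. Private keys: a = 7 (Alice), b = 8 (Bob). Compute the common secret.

173

Alice sends A = g^a mod p = 6^7 mod 229.
6^1 ≡ 6 (mod 229)
6^2 = (6^1)^2 ≡ 6^2 = 36 ≡ 36 (mod 229)
6^4 = (6^2)^2 ≡ 36^2 = 1296 ≡ 151 (mod 229)
6^7 = 6^4 · 6^2 · 6^1 ≡ 151 · 36 · 6 ≡ 98 (mod 229).
So A = 98. Bob then computes K = A^b mod p = 98^8 mod 229.
98^1 ≡ 98 (mod 229)
98^2 = (98^1)^2 ≡ 98^2 = 9604 ≡ 215 (mod 229)
98^4 = (98^2)^2 ≡ 215^2 = 46225 ≡ 196 (mod 229)
98^8 = (98^4)^2 ≡ 196^2 = 38416 ≡ 173 (mod 229)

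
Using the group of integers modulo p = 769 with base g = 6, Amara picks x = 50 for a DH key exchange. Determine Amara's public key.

76

Public value = 6^50 (mod 769).
6^1 ≡ 6 (mod 769)
6^2 = (6^1)^2 ≡ 6^2 = 36 ≡ 36 (mod 769)
6^4 = (6^2)^2 ≡ 36^2 = 1296 ≡ 527 (mod 769)
6^8 = (6^4)^2 ≡ 527^2 = 277729 ≡ 120 (mod 769)
6^16 = (6^8)^2 ≡ 120^2 = 14400 ≡ 558 (mod 769)
6^32 = (6^16)^2 ≡ 558^2 = 311364 ≡ 688 (mod 769)
6^50 = 6^32 · 6^16 · 6^2 ≡ 688 · 558 · 36 ≡ 76 (mod 769).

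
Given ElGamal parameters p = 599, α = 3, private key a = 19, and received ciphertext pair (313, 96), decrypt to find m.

480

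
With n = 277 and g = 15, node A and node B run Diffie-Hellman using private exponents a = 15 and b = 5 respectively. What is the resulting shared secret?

168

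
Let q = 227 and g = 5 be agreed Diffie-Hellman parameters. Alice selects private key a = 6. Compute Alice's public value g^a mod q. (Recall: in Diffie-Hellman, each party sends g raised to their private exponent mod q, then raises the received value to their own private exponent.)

Public value = 5^6 mod 227.
5^1 ≡ 5 (mod 227)
5^2 = (5^1)^2 ≡ 5^2 = 25 ≡ 25 (mod 227)
5^4 = (5^2)^2 ≡ 25^2 = 625 ≡ 171 (mod 227)
5^6 = 5^4 · 5^2 ≡ 171 · 25 ≡ 189 (mod 227).

189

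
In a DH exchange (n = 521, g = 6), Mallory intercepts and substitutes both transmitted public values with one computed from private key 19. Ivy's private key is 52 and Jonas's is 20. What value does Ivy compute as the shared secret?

5

Ivy receives Mallory's public value M = 6^19 mod 521 instead of the honest one.
6^1 ≡ 6 (mod 521)
6^2 = (6^1)^2 ≡ 6^2 = 36 ≡ 36 (mod 521)
6^4 = (6^2)^2 ≡ 36^2 = 1296 ≡ 254 (mod 521)
6^8 = (6^4)^2 ≡ 254^2 = 64516 ≡ 433 (mod 521)
6^16 = (6^8)^2 ≡ 433^2 = 187489 ≡ 450 (mod 521)
6^19 = 6^16 · 6^2 · 6^1 ≡ 450 · 36 · 6 ≡ 294 (mod 521).
So M = 294. Ivy computes K = M^52 mod 521.
294^1 ≡ 294 (mod 521)
294^2 = (294^1)^2 ≡ 294^2 = 86436 ≡ 471 (mod 521)
294^4 = (294^2)^2 ≡ 471^2 = 221841 ≡ 416 (mod 521)
294^8 = (294^4)^2 ≡ 416^2 = 173056 ≡ 84 (mod 521)
294^16 = (294^8)^2 ≡ 84^2 = 7056 ≡ 283 (mod 521)
294^32 = (294^16)^2 ≡ 283^2 = 80089 ≡ 376 (mod 521)
294^52 = 294^32 · 294^16 · 294^4 ≡ 376 · 283 · 416 ≡ 5 (mod 521).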